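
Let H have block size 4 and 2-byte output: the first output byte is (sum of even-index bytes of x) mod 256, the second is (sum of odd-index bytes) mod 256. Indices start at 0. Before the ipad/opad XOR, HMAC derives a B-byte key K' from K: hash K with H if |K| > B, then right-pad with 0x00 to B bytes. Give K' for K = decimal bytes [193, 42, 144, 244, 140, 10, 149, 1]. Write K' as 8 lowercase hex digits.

72290000

|K| = 8 > B = 4, so first hash the key.
H(K): even-index sum = 626 mod 256 = 114; odd-index sum = 297 mod 256 = 41 → 72 29.
Zero-pad H(K) = 72 29 to 4 bytes: K' = 72 29 00 00.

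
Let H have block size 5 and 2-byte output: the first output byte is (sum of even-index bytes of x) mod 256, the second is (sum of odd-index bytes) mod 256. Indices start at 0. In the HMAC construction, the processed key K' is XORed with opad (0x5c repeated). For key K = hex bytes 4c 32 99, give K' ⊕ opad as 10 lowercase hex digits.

Key hex bytes 4c 32 99 is 3 bytes ≤ B = 5; zero-pad to 5 bytes: K' = 4c 32 99 00 00.
XOR each byte with 0x5c: 4c⊕5c=10, 32⊕5c=6e, 99⊕5c=c5, 00⊕5c=5c, 00⊕5c=5c.

106ec55c5c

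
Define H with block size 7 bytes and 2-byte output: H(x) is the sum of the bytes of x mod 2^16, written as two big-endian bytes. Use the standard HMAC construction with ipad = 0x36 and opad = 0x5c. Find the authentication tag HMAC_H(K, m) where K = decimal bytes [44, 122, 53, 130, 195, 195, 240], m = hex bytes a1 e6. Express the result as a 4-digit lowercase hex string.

Key decimal bytes [44, 122, 53, 130, 195, 195, 240] = 2c 7a 35 82 c3 c3 f0 is exactly B = 7 bytes: K' = 2c 7a 35 82 c3 c3 f0.
K' ⊕ ipad = 1a 4c 03 b4 f5 f5 c6.  K' ⊕ opad = 70 26 69 de 9f 9f ac.
Inner input = (K'⊕ipad) ∥ m = 1a 4c 03 b4 f5 f5 c6 ∥ a1 e6.
Inner hash: sum = 26+76+3+180+245+245+198+161+230 = 1364 → 05 54.
Outer input = (K'⊕opad) ∥ inner = 70 26 69 de 9f 9f ac ∥ 05 54.
Outer hash (tag): sum = 112+38+105+222+159+159+172+5+84 = 1056 → 04 20.

0420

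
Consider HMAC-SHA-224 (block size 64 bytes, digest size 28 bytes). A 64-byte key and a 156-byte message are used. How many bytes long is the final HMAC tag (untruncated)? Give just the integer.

The tag is one SHA-224 digest: 28 bytes.

28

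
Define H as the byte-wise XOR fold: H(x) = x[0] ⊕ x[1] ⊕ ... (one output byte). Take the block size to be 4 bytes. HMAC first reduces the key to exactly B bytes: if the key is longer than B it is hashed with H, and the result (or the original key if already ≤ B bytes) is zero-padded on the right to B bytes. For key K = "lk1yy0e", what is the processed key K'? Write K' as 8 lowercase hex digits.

|K| = 7 > B = 4, so first hash the key.
H(K): XOR 6c⊕6b⊕31⊕79⊕79⊕30⊕65 = 63.
Zero-pad H(K) = 63 to 4 bytes: K' = 63 00 00 00.

63000000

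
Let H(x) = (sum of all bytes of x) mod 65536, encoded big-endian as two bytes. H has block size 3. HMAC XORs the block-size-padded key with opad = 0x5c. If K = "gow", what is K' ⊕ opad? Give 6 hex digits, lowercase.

Key "gow" = 67 6f 77 is exactly B = 3 bytes: K' = 67 6f 77.
XOR each byte with 0x5c: 67⊕5c=3b, 6f⊕5c=33, 77⊕5c=2b.

3b332b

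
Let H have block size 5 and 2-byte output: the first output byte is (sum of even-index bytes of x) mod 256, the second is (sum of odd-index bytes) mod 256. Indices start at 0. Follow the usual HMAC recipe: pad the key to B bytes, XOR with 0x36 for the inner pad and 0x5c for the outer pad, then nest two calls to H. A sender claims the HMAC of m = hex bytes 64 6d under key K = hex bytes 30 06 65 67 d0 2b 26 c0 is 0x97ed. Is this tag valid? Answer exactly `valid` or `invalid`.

invalid

Key hex bytes 30 06 65 67 d0 2b 26 c0 is 8 bytes > B = 5, so hash it first: H(key) = 8b 58, then zero-pad to 5 bytes: K' = 8b 58 00 00 00.
K' ⊕ ipad = bd 6e 36 36 36; K' ⊕ opad = d7 04 5c 5c 5c.
Inner hash: even-index sum = 406 mod 256 = 150; odd-index sum = 264 mod 256 = 8 → 96 08.
Outer hash (recomputed tag): even-index sum = 407 mod 256 = 151; odd-index sum = 246 mod 256 = 246 → 97 f6.
Recomputed tag = 97f6; claimed = 97ed → mismatch.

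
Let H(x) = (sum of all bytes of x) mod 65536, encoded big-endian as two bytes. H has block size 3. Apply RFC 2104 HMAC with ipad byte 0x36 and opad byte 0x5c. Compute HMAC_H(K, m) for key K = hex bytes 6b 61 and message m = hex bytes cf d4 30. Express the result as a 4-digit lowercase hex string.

Key hex bytes 6b 61 is 2 bytes ≤ B = 3; zero-pad to 3 bytes: K' = 6b 61 00.
K' ⊕ ipad = 5d 57 36.  K' ⊕ opad = 37 3d 5c.
Inner input = (K'⊕ipad) ∥ m = 5d 57 36 ∥ cf d4 30.
Inner hash: sum = 93+87+54+207+212+48 = 701 → 02 bd.
Outer input = (K'⊕opad) ∥ inner = 37 3d 5c ∥ 02 bd.
Outer hash (tag): sum = 55+61+92+2+189 = 399 → 01 8f.

018f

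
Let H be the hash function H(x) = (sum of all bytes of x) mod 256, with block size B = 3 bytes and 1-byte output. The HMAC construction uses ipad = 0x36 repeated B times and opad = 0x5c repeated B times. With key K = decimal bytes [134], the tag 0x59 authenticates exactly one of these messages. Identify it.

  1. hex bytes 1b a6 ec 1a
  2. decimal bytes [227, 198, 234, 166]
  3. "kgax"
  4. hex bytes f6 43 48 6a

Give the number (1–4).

Key decimal bytes [134] = 86 is 1 byte ≤ B = 3; zero-pad to 3 bytes: K' = 86 00 00.
K' ⊕ ipad = b0 36 36; K' ⊕ opad = da 5c 5c.
m1: inner = H(b0 36 36 1b a6 ec 1a) = e3; tag = H(da 5c 5c e3) = 75
m2: inner = H(b0 36 36 e3 c6 ea a6) = 55; tag = H(da 5c 5c 55) = e7
m3: inner = H(b0 36 36 6b 67 61 78) = c7; tag = H(da 5c 5c c7) = 59 ← matches
m4: inner = H(b0 36 36 f6 43 48 6a) = 07; tag = H(da 5c 5c 07) = 99

3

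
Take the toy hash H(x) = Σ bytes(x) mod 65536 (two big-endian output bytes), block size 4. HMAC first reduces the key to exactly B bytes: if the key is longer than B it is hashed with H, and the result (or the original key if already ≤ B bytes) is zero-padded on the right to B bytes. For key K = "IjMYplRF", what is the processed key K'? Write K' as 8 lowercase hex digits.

|K| = 8 > B = 4, so first hash the key.
H(K): sum = 73+106+77+89+112+108+82+70 = 717 → 02 cd.
Zero-pad H(K) = 02 cd to 4 bytes: K' = 02 cd 00 00.

02cd0000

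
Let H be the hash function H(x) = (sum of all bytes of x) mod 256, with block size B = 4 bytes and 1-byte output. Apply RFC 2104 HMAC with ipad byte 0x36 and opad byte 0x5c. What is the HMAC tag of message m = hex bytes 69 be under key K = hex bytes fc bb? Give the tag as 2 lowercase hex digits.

Key hex bytes fc bb is 2 bytes ≤ B = 4; zero-pad to 4 bytes: K' = fc bb 00 00.
K' ⊕ ipad = ca 8d 36 36.  K' ⊕ opad = a0 e7 5c 5c.
Inner input = (K'⊕ipad) ∥ m = ca 8d 36 36 ∥ 69 be.
Inner hash: sum = 202+141+54+54+105+190 = 746; mod 256 = 234 → ea.
Outer input = (K'⊕opad) ∥ inner = a0 e7 5c 5c ∥ ea.
Outer hash (tag): sum = 160+231+92+92+234 = 809; mod 256 = 41 → 29.

29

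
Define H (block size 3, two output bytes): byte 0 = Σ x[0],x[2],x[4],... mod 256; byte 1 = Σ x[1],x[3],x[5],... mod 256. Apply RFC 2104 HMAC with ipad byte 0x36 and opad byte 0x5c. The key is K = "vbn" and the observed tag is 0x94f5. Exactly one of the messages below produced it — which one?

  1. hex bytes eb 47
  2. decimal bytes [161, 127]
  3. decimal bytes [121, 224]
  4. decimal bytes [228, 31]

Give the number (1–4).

4

Key "vbn" = 76 62 6e is exactly B = 3 bytes: K' = 76 62 6e.
K' ⊕ ipad = 40 54 58; K' ⊕ opad = 2a 3e 32.
m1: inner = H(40 54 58 eb 47) = df 3f; tag = H(2a 3e 32 df 3f) = 9b1d
m2: inner = H(40 54 58 a1 7f) = 17 f5; tag = H(2a 3e 32 17 f5) = 5155
m3: inner = H(40 54 58 79 e0) = 78 cd; tag = H(2a 3e 32 78 cd) = 29b6
m4: inner = H(40 54 58 e4 1f) = b7 38; tag = H(2a 3e 32 b7 38) = 94f5 ← matches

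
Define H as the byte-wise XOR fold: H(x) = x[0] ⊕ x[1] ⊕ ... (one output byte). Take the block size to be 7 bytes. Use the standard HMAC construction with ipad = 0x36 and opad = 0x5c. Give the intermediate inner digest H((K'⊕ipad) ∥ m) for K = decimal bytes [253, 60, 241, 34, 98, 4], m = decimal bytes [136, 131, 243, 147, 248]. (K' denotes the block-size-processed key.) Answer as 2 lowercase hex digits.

Key decimal bytes [253, 60, 241, 34, 98, 4] = fd 3c f1 22 62 04 is 6 bytes ≤ B = 7; zero-pad to 7 bytes: K' = fd 3c f1 22 62 04 00.
K' ⊕ ipad = cb 0a c7 14 54 32 36.
Inner input = cb 0a c7 14 54 32 36 ∥ 88 83 f3 93 f8.
Inner hash: XOR cb⊕0a⊕c7⊕14⊕54⊕32⊕36⊕88⊕83⊕f3⊕93⊕f8 = d1.

d1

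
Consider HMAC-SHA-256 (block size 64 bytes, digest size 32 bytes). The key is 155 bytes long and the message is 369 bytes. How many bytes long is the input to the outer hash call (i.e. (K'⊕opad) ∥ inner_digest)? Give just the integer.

Key is 155 > 64 bytes, so it is hashed to 32 bytes then zero-padded to 64: |K'| = 64.
Outer input = (K'⊕opad) ∥ H(inner) → 64 + 32 = 96 bytes.

96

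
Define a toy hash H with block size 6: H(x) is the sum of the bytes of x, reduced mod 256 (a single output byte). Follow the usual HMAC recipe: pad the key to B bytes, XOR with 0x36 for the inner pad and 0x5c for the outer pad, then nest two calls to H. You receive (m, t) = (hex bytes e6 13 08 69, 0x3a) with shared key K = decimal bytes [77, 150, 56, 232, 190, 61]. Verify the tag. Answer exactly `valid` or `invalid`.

valid

Key decimal bytes [77, 150, 56, 232, 190, 61] = 4d 96 38 e8 be 3d is exactly B = 6 bytes: K' = 4d 96 38 e8 be 3d.
K' ⊕ ipad = 7b a0 0e de 88 0b; K' ⊕ opad = 11 ca 64 b4 e2 61.
Inner hash: sum = 123+160+14+222+136+11+230+19+8+105 = 1028; mod 256 = 4 → 04.
Outer hash (recomputed tag): sum = 17+202+100+180+226+97+4 = 826; mod 256 = 58 → 3a.
Recomputed tag = 3a; claimed = 3a → match.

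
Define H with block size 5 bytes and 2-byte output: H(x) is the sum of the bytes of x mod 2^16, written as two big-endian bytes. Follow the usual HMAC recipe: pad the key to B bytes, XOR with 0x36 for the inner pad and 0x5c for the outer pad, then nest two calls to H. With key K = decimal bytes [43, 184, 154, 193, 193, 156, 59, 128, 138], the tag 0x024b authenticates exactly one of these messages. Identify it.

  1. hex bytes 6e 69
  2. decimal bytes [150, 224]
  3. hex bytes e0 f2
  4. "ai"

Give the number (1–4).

2

Key decimal bytes [43, 184, 154, 193, 193, 156, 59, 128, 138] = 2b b8 9a c1 c1 9c 3b 80 8a is 9 bytes > B = 5, so hash it first: H(key) = 04 e0, then zero-pad to 5 bytes: K' = 04 e0 00 00 00.
K' ⊕ ipad = 32 d6 36 36 36; K' ⊕ opad = 58 bc 5c 5c 5c.
m1: inner = H(32 d6 36 36 36 6e 69) = 02 81; tag = H(58 bc 5c 5c 5c 02 81) = 02ab
m2: inner = H(32 d6 36 36 36 96 e0) = 03 20; tag = H(58 bc 5c 5c 5c 03 20) = 024b ← matches
m3: inner = H(32 d6 36 36 36 e0 f2) = 03 7c; tag = H(58 bc 5c 5c 5c 03 7c) = 02a7
m4: inner = H(32 d6 36 36 36 61 69) = 02 74; tag = H(58 bc 5c 5c 5c 02 74) = 029e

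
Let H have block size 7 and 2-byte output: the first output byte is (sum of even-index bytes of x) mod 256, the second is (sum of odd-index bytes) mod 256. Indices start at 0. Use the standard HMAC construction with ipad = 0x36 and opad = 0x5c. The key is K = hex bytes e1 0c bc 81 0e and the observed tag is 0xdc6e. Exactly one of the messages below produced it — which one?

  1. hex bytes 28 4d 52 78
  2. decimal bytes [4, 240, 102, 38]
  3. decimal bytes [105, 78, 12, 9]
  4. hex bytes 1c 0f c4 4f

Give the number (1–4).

2

Key hex bytes e1 0c bc 81 0e is 5 bytes ≤ B = 7; zero-pad to 7 bytes: K' = e1 0c bc 81 0e 00 00.
K' ⊕ ipad = d7 3a 8a b7 38 36 36; K' ⊕ opad = bd 50 e0 dd 52 5c 5c.
m1: inner = H(d7 3a 8a b7 38 36 36 28 4d 52 78) = 94 a1; tag = H(bd 50 e0 dd 52 5c 5c 94 a1) = ec1d
m2: inner = H(d7 3a 8a b7 38 36 36 04 f0 66 26) = e5 91; tag = H(bd 50 e0 dd 52 5c 5c e5 91) = dc6e ← matches
m3: inner = H(d7 3a 8a b7 38 36 36 69 4e 0c 09) = 26 9c; tag = H(bd 50 e0 dd 52 5c 5c 26 9c) = e7af
m4: inner = H(d7 3a 8a b7 38 36 36 1c 0f c4 4f) = 2d 07; tag = H(bd 50 e0 dd 52 5c 5c 2d 07) = 52b6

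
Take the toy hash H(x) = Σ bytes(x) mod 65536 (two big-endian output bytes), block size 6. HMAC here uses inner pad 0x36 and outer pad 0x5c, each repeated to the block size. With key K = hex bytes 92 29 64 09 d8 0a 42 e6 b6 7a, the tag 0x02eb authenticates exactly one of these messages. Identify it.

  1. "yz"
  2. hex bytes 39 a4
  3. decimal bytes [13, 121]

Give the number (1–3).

Key hex bytes 92 29 64 09 d8 0a 42 e6 b6 7a is 10 bytes > B = 6, so hash it first: H(key) = 04 62, then zero-pad to 6 bytes: K' = 04 62 00 00 00 00.
K' ⊕ ipad = 32 54 36 36 36 36; K' ⊕ opad = 58 3e 5c 5c 5c 5c.
m1: inner = H(32 54 36 36 36 36 79 7a) = 02 51; tag = H(58 3e 5c 5c 5c 5c 02 51) = 0259
m2: inner = H(32 54 36 36 36 36 39 a4) = 02 3b; tag = H(58 3e 5c 5c 5c 5c 02 3b) = 0243
m3: inner = H(32 54 36 36 36 36 0d 79) = 01 e4; tag = H(58 3e 5c 5c 5c 5c 01 e4) = 02eb ← matches

3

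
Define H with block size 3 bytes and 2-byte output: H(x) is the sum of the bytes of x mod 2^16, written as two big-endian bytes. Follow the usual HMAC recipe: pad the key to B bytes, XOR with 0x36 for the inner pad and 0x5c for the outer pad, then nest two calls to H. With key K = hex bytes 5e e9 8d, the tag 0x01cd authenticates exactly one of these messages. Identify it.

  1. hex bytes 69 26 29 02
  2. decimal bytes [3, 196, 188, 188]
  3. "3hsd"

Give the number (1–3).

Key hex bytes 5e e9 8d is exactly B = 3 bytes: K' = 5e e9 8d.
K' ⊕ ipad = 68 df bb; K' ⊕ opad = 02 b5 d1.
m1: inner = H(68 df bb 69 26 29 02) = 02 bc; tag = H(02 b5 d1 02 bc) = 0246
m2: inner = H(68 df bb 03 c4 bc bc) = 04 41; tag = H(02 b5 d1 04 41) = 01cd ← matches
m3: inner = H(68 df bb 33 68 73 64) = 03 74; tag = H(02 b5 d1 03 74) = 01ff

2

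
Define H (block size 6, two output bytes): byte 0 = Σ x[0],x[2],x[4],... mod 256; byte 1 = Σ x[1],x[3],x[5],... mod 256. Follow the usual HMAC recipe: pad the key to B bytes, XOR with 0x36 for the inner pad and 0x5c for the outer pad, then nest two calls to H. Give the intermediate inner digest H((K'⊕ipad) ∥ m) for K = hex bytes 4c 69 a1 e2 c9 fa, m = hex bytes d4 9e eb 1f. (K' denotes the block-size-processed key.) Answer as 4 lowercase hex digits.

Key hex bytes 4c 69 a1 e2 c9 fa is exactly B = 6 bytes: K' = 4c 69 a1 e2 c9 fa.
K' ⊕ ipad = 7a 5f 97 d4 ff cc.
Inner input = 7a 5f 97 d4 ff cc ∥ d4 9e eb 1f.
Inner hash: even-index sum = 975 mod 256 = 207; odd-index sum = 700 mod 256 = 188 → cf bc.

cfbc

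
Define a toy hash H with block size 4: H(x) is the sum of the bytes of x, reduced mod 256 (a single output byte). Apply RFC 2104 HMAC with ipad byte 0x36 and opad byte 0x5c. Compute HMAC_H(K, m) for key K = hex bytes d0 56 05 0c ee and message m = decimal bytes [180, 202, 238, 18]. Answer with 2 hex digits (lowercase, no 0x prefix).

Key hex bytes d0 56 05 0c ee is 5 bytes > B = 4, so hash it first: H(key) = 25, then zero-pad to 4 bytes: K' = 25 00 00 00.
K' ⊕ ipad = 13 36 36 36.  K' ⊕ opad = 79 5c 5c 5c.
Inner input = (K'⊕ipad) ∥ m = 13 36 36 36 ∥ b4 ca ee 12.
Inner hash: sum = 19+54+54+54+180+202+238+18 = 819; mod 256 = 51 → 33.
Outer input = (K'⊕opad) ∥ inner = 79 5c 5c 5c ∥ 33.
Outer hash (tag): sum = 121+92+92+92+51 = 448; mod 256 = 192 → c0.

c0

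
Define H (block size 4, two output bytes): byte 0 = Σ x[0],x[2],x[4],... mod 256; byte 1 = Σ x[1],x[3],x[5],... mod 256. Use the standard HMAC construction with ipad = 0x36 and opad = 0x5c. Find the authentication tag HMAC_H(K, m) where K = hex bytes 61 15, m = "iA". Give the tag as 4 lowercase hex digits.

8f3f

Key hex bytes 61 15 is 2 bytes ≤ B = 4; zero-pad to 4 bytes: K' = 61 15 00 00.
K' ⊕ ipad = 57 23 36 36.  K' ⊕ opad = 3d 49 5c 5c.
Inner input = (K'⊕ipad) ∥ m = 57 23 36 36 ∥ 69 41.
Inner hash: even-index sum = 246 mod 256 = 246; odd-index sum = 154 mod 256 = 154 → f6 9a.
Outer input = (K'⊕opad) ∥ inner = 3d 49 5c 5c ∥ f6 9a.
Outer hash (tag): even-index sum = 399 mod 256 = 143; odd-index sum = 319 mod 256 = 63 → 8f 3f.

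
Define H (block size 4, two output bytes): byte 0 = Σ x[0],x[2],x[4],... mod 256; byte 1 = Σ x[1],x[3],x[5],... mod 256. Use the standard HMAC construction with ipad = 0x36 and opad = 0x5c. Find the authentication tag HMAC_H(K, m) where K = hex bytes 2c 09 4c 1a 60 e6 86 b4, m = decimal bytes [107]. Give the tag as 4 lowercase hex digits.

67fe

Key hex bytes 2c 09 4c 1a 60 e6 86 b4 is 8 bytes > B = 4, so hash it first: H(key) = 5e bd, then zero-pad to 4 bytes: K' = 5e bd 00 00.
K' ⊕ ipad = 68 8b 36 36.  K' ⊕ opad = 02 e1 5c 5c.
Inner input = (K'⊕ipad) ∥ m = 68 8b 36 36 ∥ 6b.
Inner hash: even-index sum = 265 mod 256 = 9; odd-index sum = 193 mod 256 = 193 → 09 c1.
Outer input = (K'⊕opad) ∥ inner = 02 e1 5c 5c ∥ 09 c1.
Outer hash (tag): even-index sum = 103 mod 256 = 103; odd-index sum = 510 mod 256 = 254 → 67 fe.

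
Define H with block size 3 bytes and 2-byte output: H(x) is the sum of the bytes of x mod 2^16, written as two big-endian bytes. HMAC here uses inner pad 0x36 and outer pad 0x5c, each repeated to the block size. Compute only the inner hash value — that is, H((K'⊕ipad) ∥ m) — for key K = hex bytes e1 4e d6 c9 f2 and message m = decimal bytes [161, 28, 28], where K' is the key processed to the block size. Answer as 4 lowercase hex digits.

Key hex bytes e1 4e d6 c9 f2 is 5 bytes > B = 3, so hash it first: H(key) = 03 c0, then zero-pad to 3 bytes: K' = 03 c0 00.
K' ⊕ ipad = 35 f6 36.
Inner input = 35 f6 36 ∥ a1 1c 1c.
Inner hash: sum = 53+246+54+161+28+28 = 570 → 02 3a.

023a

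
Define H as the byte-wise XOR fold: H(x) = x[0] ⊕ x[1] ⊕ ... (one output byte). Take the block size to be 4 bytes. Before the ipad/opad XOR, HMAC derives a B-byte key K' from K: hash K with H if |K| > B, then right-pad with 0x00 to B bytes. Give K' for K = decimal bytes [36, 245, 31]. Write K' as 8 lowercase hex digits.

24f51f00

Key decimal bytes [36, 245, 31] = 24 f5 1f is 3 bytes ≤ B = 4; zero-pad to 4 bytes: K' = 24 f5 1f 00.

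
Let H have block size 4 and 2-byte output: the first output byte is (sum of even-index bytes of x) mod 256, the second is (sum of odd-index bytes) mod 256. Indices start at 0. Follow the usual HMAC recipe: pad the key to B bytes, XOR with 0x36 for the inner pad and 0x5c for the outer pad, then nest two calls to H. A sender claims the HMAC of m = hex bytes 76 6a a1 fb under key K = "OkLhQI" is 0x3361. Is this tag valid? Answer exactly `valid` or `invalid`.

valid

Key "OkLhQI" = 4f 6b 4c 68 51 49 is 6 bytes > B = 4, so hash it first: H(key) = ec 1c, then zero-pad to 4 bytes: K' = ec 1c 00 00.
K' ⊕ ipad = da 2a 36 36; K' ⊕ opad = b0 40 5c 5c.
Inner hash: even-index sum = 551 mod 256 = 39; odd-index sum = 453 mod 256 = 197 → 27 c5.
Outer hash (recomputed tag): even-index sum = 307 mod 256 = 51; odd-index sum = 353 mod 256 = 97 → 33 61.
Recomputed tag = 3361; claimed = 3361 → match.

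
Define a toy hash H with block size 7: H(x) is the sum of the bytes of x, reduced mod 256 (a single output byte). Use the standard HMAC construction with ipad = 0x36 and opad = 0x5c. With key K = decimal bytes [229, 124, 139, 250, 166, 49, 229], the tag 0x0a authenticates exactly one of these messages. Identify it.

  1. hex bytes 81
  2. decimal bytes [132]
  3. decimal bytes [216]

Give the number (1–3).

Key decimal bytes [229, 124, 139, 250, 166, 49, 229] = e5 7c 8b fa a6 31 e5 is exactly B = 7 bytes: K' = e5 7c 8b fa a6 31 e5.
K' ⊕ ipad = d3 4a bd cc 90 07 d3; K' ⊕ opad = b9 20 d7 a6 fa 6d b9.
m1: inner = H(d3 4a bd cc 90 07 d3 81) = 91; tag = H(b9 20 d7 a6 fa 6d b9 91) = 07
m2: inner = H(d3 4a bd cc 90 07 d3 84) = 94; tag = H(b9 20 d7 a6 fa 6d b9 94) = 0a ← matches
m3: inner = H(d3 4a bd cc 90 07 d3 d8) = e8; tag = H(b9 20 d7 a6 fa 6d b9 e8) = 5e

2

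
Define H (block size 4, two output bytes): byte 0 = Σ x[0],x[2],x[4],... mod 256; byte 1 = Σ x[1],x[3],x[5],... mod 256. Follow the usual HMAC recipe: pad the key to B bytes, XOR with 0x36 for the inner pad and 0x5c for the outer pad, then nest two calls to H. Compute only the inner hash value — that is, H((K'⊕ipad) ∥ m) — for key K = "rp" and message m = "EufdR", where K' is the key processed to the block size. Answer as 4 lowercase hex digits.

Key "rp" = 72 70 is 2 bytes ≤ B = 4; zero-pad to 4 bytes: K' = 72 70 00 00.
K' ⊕ ipad = 44 46 36 36.
Inner input = 44 46 36 36 ∥ 45 75 66 64 52.
Inner hash: even-index sum = 375 mod 256 = 119; odd-index sum = 341 mod 256 = 85 → 77 55.

7755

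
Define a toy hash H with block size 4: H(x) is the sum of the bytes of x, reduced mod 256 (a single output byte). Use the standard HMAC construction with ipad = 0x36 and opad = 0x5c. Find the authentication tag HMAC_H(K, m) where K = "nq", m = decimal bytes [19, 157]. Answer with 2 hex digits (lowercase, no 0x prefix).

Key "nq" = 6e 71 is 2 bytes ≤ B = 4; zero-pad to 4 bytes: K' = 6e 71 00 00.
K' ⊕ ipad = 58 47 36 36.  K' ⊕ opad = 32 2d 5c 5c.
Inner input = (K'⊕ipad) ∥ m = 58 47 36 36 ∥ 13 9d.
Inner hash: sum = 88+71+54+54+19+157 = 443; mod 256 = 187 → bb.
Outer input = (K'⊕opad) ∥ inner = 32 2d 5c 5c ∥ bb.
Outer hash (tag): sum = 50+45+92+92+187 = 466; mod 256 = 210 → d2.

d2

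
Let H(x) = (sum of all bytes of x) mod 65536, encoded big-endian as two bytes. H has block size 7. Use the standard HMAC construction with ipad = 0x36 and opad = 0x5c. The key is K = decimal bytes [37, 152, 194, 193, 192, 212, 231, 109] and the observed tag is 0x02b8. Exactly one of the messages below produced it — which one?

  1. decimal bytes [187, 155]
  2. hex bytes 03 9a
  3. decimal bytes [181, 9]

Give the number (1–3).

Key decimal bytes [37, 152, 194, 193, 192, 212, 231, 109] = 25 98 c2 c1 c0 d4 e7 6d is 8 bytes > B = 7, so hash it first: H(key) = 05 28, then zero-pad to 7 bytes: K' = 05 28 00 00 00 00 00.
K' ⊕ ipad = 33 1e 36 36 36 36 36; K' ⊕ opad = 59 74 5c 5c 5c 5c 5c.
m1: inner = H(33 1e 36 36 36 36 36 bb 9b) = 02 b5; tag = H(59 74 5c 5c 5c 5c 5c 02 b5) = 0350
m2: inner = H(33 1e 36 36 36 36 36 03 9a) = 01 fc; tag = H(59 74 5c 5c 5c 5c 5c 01 fc) = 0396
m3: inner = H(33 1e 36 36 36 36 36 b5 09) = 02 1d; tag = H(59 74 5c 5c 5c 5c 5c 02 1d) = 02b8 ← matches

3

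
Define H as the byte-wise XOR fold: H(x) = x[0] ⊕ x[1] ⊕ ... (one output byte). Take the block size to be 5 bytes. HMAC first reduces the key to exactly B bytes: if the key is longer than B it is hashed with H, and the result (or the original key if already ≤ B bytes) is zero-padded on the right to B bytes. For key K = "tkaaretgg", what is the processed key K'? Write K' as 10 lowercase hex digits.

|K| = 9 > B = 5, so first hash the key.
H(K): XOR 74⊕6b⊕61⊕61⊕72⊕65⊕74⊕67⊕67 = 7c.
Zero-pad H(K) = 7c to 5 bytes: K' = 7c 00 00 00 00.

7c00000000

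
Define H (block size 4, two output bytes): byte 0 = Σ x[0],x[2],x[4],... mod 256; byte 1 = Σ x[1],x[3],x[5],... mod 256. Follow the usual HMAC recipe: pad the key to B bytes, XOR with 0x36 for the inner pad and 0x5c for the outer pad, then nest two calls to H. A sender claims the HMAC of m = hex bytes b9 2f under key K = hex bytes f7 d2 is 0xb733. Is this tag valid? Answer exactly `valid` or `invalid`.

Key hex bytes f7 d2 is 2 bytes ≤ B = 4; zero-pad to 4 bytes: K' = f7 d2 00 00.
K' ⊕ ipad = c1 e4 36 36; K' ⊕ opad = ab 8e 5c 5c.
Inner hash: even-index sum = 432 mod 256 = 176; odd-index sum = 329 mod 256 = 73 → b0 49.
Outer hash (recomputed tag): even-index sum = 439 mod 256 = 183; odd-index sum = 307 mod 256 = 51 → b7 33.
Recomputed tag = b733; claimed = b733 → match.

valid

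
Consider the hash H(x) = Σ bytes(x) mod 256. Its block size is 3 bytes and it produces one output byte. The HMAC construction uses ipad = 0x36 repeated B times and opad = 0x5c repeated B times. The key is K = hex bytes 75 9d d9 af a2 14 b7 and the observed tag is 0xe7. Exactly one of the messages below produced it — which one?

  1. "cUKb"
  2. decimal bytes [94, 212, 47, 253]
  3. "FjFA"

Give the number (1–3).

Key hex bytes 75 9d d9 af a2 14 b7 is 7 bytes > B = 3, so hash it first: H(key) = 07, then zero-pad to 3 bytes: K' = 07 00 00.
K' ⊕ ipad = 31 36 36; K' ⊕ opad = 5b 5c 5c.
m1: inner = H(31 36 36 63 55 4b 62) = 02; tag = H(5b 5c 5c 02) = 15
m2: inner = H(31 36 36 5e d4 2f fd) = fb; tag = H(5b 5c 5c fb) = 0e
m3: inner = H(31 36 36 46 6a 46 41) = d4; tag = H(5b 5c 5c d4) = e7 ← matches

3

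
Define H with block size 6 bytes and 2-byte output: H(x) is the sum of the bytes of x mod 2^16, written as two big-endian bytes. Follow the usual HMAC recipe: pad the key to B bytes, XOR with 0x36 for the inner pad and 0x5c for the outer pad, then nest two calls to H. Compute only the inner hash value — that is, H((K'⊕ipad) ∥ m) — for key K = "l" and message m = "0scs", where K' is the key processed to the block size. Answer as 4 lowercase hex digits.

02e1

Key "l" = 6c is 1 byte ≤ B = 6; zero-pad to 6 bytes: K' = 6c 00 00 00 00 00.
K' ⊕ ipad = 5a 36 36 36 36 36.
Inner input = 5a 36 36 36 36 36 ∥ 30 73 63 73.
Inner hash: sum = 90+54+54+54+54+54+48+115+99+115 = 737 → 02 e1.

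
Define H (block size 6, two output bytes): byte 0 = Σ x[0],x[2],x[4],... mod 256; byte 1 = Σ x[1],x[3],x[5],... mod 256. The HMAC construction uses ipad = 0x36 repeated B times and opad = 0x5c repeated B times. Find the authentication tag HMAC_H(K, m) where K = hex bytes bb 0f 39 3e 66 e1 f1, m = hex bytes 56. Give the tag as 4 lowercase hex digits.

Key hex bytes bb 0f 39 3e 66 e1 f1 is 7 bytes > B = 6, so hash it first: H(key) = 4b 2e, then zero-pad to 6 bytes: K' = 4b 2e 00 00 00 00.
K' ⊕ ipad = 7d 18 36 36 36 36.  K' ⊕ opad = 17 72 5c 5c 5c 5c.
Inner input = (K'⊕ipad) ∥ m = 7d 18 36 36 36 36 ∥ 56.
Inner hash: even-index sum = 319 mod 256 = 63; odd-index sum = 132 mod 256 = 132 → 3f 84.
Outer input = (K'⊕opad) ∥ inner = 17 72 5c 5c 5c 5c ∥ 3f 84.
Outer hash (tag): even-index sum = 270 mod 256 = 14; odd-index sum = 430 mod 256 = 174 → 0e ae.

0eae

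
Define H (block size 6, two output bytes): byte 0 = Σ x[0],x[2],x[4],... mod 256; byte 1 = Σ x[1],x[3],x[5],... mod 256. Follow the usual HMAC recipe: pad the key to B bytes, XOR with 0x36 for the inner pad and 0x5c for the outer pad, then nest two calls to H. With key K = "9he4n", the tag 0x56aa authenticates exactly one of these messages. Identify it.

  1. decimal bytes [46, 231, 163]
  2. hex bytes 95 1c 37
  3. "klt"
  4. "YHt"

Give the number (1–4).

Key "9he4n" = 39 68 65 34 6e is 5 bytes ≤ B = 6; zero-pad to 6 bytes: K' = 39 68 65 34 6e 00.
K' ⊕ ipad = 0f 5e 53 02 58 36; K' ⊕ opad = 65 34 39 68 32 5c.
m1: inner = H(0f 5e 53 02 58 36 2e e7 a3) = 8b 7d; tag = H(65 34 39 68 32 5c 8b 7d) = 5b75
m2: inner = H(0f 5e 53 02 58 36 95 1c 37) = 86 b2; tag = H(65 34 39 68 32 5c 86 b2) = 56aa ← matches
m3: inner = H(0f 5e 53 02 58 36 6b 6c 74) = 99 02; tag = H(65 34 39 68 32 5c 99 02) = 69fa
m4: inner = H(0f 5e 53 02 58 36 59 48 74) = 87 de; tag = H(65 34 39 68 32 5c 87 de) = 57d6

2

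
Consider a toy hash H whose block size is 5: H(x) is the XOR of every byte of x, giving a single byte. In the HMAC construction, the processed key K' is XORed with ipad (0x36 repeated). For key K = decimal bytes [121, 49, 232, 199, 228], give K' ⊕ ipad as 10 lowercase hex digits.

4f07def1d2

Key decimal bytes [121, 49, 232, 199, 228] = 79 31 e8 c7 e4 is exactly B = 5 bytes: K' = 79 31 e8 c7 e4.
XOR each byte with 0x36: 79⊕36=4f, 31⊕36=07, e8⊕36=de, c7⊕36=f1, e4⊕36=d2.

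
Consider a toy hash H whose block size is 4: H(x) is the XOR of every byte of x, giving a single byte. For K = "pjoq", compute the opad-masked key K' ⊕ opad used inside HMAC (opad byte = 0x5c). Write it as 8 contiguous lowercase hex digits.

Key "pjoq" = 70 6a 6f 71 is exactly B = 4 bytes: K' = 70 6a 6f 71.
XOR each byte with 0x5c: 70⊕5c=2c, 6a⊕5c=36, 6f⊕5c=33, 71⊕5c=2d.

2c36332d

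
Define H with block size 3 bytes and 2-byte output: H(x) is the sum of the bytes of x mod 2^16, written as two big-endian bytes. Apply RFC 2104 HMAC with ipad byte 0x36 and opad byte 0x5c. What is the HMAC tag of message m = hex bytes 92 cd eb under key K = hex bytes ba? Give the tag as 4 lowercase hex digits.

Key hex bytes ba is 1 byte ≤ B = 3; zero-pad to 3 bytes: K' = ba 00 00.
K' ⊕ ipad = 8c 36 36.  K' ⊕ opad = e6 5c 5c.
Inner input = (K'⊕ipad) ∥ m = 8c 36 36 ∥ 92 cd eb.
Inner hash: sum = 140+54+54+146+205+235 = 834 → 03 42.
Outer input = (K'⊕opad) ∥ inner = e6 5c 5c ∥ 03 42.
Outer hash (tag): sum = 230+92+92+3+66 = 483 → 01 e3.

01e3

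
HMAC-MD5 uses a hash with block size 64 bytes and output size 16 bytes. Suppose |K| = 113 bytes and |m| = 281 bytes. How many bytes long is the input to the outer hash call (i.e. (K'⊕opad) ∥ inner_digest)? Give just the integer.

Key is 113 > 64 bytes, so it is hashed to 16 bytes then zero-padded to 64: |K'| = 64.
Outer input = (K'⊕opad) ∥ H(inner) → 64 + 16 = 80 bytes.

80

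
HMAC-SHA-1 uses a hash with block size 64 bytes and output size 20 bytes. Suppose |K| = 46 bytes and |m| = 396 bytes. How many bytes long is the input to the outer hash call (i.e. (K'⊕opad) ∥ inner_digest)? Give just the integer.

Key is 46 ≤ 64 bytes, zero-padded: |K'| = 64.
Outer input = (K'⊕opad) ∥ H(inner) → 64 + 20 = 84 bytes.

84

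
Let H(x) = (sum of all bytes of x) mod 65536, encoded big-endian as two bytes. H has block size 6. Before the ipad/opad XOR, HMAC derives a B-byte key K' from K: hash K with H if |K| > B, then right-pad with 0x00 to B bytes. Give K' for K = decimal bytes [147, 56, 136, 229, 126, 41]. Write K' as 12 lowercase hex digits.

Key decimal bytes [147, 56, 136, 229, 126, 41] = 93 38 88 e5 7e 29 is exactly B = 6 bytes: K' = 93 38 88 e5 7e 29.

933888e57e29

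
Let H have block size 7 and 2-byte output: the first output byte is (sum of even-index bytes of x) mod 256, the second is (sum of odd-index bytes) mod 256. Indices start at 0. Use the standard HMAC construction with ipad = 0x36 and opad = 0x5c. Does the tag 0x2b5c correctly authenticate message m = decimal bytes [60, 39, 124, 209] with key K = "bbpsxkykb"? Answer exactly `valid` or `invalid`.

invalid

Key "bbpsxkykb" = 62 62 70 73 78 6b 79 6b 62 is 9 bytes > B = 7, so hash it first: H(key) = 25 ab, then zero-pad to 7 bytes: K' = 25 ab 00 00 00 00 00.
K' ⊕ ipad = 13 9d 36 36 36 36 36; K' ⊕ opad = 79 f7 5c 5c 5c 5c 5c.
Inner hash: even-index sum = 429 mod 256 = 173; odd-index sum = 449 mod 256 = 193 → ad c1.
Outer hash (recomputed tag): even-index sum = 590 mod 256 = 78; odd-index sum = 604 mod 256 = 92 → 4e 5c.
Recomputed tag = 4e5c; claimed = 2b5c → mismatch.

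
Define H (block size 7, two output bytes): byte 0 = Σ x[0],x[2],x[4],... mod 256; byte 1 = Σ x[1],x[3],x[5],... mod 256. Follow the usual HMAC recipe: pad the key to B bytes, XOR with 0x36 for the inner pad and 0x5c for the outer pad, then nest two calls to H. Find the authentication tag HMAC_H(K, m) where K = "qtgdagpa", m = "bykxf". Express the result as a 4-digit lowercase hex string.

3ee6

Key "qtgdagpa" = 71 74 67 64 61 67 70 61 is 8 bytes > B = 7, so hash it first: H(key) = a9 a0, then zero-pad to 7 bytes: K' = a9 a0 00 00 00 00 00.
K' ⊕ ipad = 9f 96 36 36 36 36 36.  K' ⊕ opad = f5 fc 5c 5c 5c 5c 5c.
Inner input = (K'⊕ipad) ∥ m = 9f 96 36 36 36 36 36 ∥ 62 79 6b 78 66.
Inner hash: even-index sum = 562 mod 256 = 50; odd-index sum = 565 mod 256 = 53 → 32 35.
Outer input = (K'⊕opad) ∥ inner = f5 fc 5c 5c 5c 5c 5c ∥ 32 35.
Outer hash (tag): even-index sum = 574 mod 256 = 62; odd-index sum = 486 mod 256 = 230 → 3e e6.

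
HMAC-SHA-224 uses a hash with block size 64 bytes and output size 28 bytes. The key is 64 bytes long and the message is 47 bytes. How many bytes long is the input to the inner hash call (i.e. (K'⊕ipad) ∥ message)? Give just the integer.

Key is 64 ≤ 64 bytes, zero-padded: |K'| = 64.
Inner input = (K'⊕ipad) ∥ m → 64 + 47 = 111 bytes.

111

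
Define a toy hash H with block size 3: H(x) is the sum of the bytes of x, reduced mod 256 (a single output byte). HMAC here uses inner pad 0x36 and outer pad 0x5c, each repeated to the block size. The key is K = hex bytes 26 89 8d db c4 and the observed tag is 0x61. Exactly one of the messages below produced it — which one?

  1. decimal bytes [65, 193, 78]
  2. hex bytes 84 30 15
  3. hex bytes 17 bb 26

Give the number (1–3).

Key hex bytes 26 89 8d db c4 is 5 bytes > B = 3, so hash it first: H(key) = db, then zero-pad to 3 bytes: K' = db 00 00.
K' ⊕ ipad = ed 36 36; K' ⊕ opad = 87 5c 5c.
m1: inner = H(ed 36 36 41 c1 4e) = a9; tag = H(87 5c 5c a9) = e8
m2: inner = H(ed 36 36 84 30 15) = 22; tag = H(87 5c 5c 22) = 61 ← matches
m3: inner = H(ed 36 36 17 bb 26) = 51; tag = H(87 5c 5c 51) = 90

2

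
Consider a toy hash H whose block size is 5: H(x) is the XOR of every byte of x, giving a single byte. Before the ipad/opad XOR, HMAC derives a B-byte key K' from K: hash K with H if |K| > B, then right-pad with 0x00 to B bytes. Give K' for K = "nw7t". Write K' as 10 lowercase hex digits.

Key "nw7t" = 6e 77 37 74 is 4 bytes ≤ B = 5; zero-pad to 5 bytes: K' = 6e 77 37 74 00.

6e77377400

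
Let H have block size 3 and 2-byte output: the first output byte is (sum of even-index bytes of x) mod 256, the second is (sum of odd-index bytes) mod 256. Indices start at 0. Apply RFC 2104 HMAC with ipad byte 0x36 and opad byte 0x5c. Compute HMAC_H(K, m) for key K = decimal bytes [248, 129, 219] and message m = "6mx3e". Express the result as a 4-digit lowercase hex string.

f538

Key decimal bytes [248, 129, 219] = f8 81 db is exactly B = 3 bytes: K' = f8 81 db.
K' ⊕ ipad = ce b7 ed.  K' ⊕ opad = a4 dd 87.
Inner input = (K'⊕ipad) ∥ m = ce b7 ed ∥ 36 6d 78 33 65.
Inner hash: even-index sum = 603 mod 256 = 91; odd-index sum = 458 mod 256 = 202 → 5b ca.
Outer input = (K'⊕opad) ∥ inner = a4 dd 87 ∥ 5b ca.
Outer hash (tag): even-index sum = 501 mod 256 = 245; odd-index sum = 312 mod 256 = 56 → f5 38.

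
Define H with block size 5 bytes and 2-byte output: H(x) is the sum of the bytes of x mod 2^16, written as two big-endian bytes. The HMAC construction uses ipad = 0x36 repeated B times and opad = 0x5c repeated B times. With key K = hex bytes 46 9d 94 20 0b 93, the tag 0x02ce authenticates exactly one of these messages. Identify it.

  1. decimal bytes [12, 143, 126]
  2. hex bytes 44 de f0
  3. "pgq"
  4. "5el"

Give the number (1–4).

Key hex bytes 46 9d 94 20 0b 93 is 6 bytes > B = 5, so hash it first: H(key) = 02 35, then zero-pad to 5 bytes: K' = 02 35 00 00 00.
K' ⊕ ipad = 34 03 36 36 36; K' ⊕ opad = 5e 69 5c 5c 5c.
m1: inner = H(34 03 36 36 36 0c 8f 7e) = 01 f2; tag = H(5e 69 5c 5c 5c 01 f2) = 02ce ← matches
m2: inner = H(34 03 36 36 36 44 de f0) = 02 eb; tag = H(5e 69 5c 5c 5c 02 eb) = 02c8
m3: inner = H(34 03 36 36 36 70 67 71) = 02 21; tag = H(5e 69 5c 5c 5c 02 21) = 01fe
m4: inner = H(34 03 36 36 36 35 65 6c) = 01 df; tag = H(5e 69 5c 5c 5c 01 df) = 02bb

1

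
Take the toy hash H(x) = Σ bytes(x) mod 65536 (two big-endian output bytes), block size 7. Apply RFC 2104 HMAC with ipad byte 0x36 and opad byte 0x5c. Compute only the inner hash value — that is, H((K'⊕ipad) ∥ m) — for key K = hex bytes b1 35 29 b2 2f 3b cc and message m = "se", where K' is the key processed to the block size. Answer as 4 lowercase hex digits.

Key hex bytes b1 35 29 b2 2f 3b cc is exactly B = 7 bytes: K' = b1 35 29 b2 2f 3b cc.
K' ⊕ ipad = 87 03 1f 84 19 0d fa.
Inner input = 87 03 1f 84 19 0d fa ∥ 73 65.
Inner hash: sum = 135+3+31+132+25+13+250+115+101 = 805 → 03 25.

0325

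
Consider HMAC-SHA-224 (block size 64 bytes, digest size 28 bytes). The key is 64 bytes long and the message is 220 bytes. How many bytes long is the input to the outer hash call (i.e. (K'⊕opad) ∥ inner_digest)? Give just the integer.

92

Key is 64 ≤ 64 bytes, zero-padded: |K'| = 64.
Outer input = (K'⊕opad) ∥ H(inner) → 64 + 28 = 92 bytes.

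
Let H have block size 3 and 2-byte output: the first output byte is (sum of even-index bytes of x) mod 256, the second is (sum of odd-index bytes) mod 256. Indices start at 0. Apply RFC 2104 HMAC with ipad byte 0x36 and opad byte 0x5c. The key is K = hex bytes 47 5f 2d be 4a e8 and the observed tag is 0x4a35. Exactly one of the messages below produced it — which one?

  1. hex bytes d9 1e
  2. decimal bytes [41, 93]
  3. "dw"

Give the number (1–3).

1

Key hex bytes 47 5f 2d be 4a e8 is 6 bytes > B = 3, so hash it first: H(key) = be 05, then zero-pad to 3 bytes: K' = be 05 00.
K' ⊕ ipad = 88 33 36; K' ⊕ opad = e2 59 5c.
m1: inner = H(88 33 36 d9 1e) = dc 0c; tag = H(e2 59 5c dc 0c) = 4a35 ← matches
m2: inner = H(88 33 36 29 5d) = 1b 5c; tag = H(e2 59 5c 1b 5c) = 9a74
m3: inner = H(88 33 36 64 77) = 35 97; tag = H(e2 59 5c 35 97) = d58e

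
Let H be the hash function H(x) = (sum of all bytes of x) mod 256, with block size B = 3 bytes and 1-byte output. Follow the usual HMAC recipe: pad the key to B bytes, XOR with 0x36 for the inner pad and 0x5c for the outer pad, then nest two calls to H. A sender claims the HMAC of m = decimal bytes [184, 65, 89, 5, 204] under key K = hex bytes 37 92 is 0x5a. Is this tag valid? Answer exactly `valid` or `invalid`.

Key hex bytes 37 92 is 2 bytes ≤ B = 3; zero-pad to 3 bytes: K' = 37 92 00.
K' ⊕ ipad = 01 a4 36; K' ⊕ opad = 6b ce 5c.
Inner hash: sum = 1+164+54+184+65+89+5+204 = 766; mod 256 = 254 → fe.
Outer hash (recomputed tag): sum = 107+206+92+254 = 659; mod 256 = 147 → 93.
Recomputed tag = 93; claimed = 5a → mismatch.

invalid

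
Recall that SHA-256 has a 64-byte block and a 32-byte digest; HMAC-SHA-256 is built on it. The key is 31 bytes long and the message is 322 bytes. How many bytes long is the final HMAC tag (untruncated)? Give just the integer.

The tag is one SHA-256 digest: 32 bytes.

32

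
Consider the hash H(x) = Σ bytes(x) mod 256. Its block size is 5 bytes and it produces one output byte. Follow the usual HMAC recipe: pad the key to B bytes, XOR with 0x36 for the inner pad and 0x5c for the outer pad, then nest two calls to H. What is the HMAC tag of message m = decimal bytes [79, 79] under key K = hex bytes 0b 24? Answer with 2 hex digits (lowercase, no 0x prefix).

72

Key hex bytes 0b 24 is 2 bytes ≤ B = 5; zero-pad to 5 bytes: K' = 0b 24 00 00 00.
K' ⊕ ipad = 3d 12 36 36 36.  K' ⊕ opad = 57 78 5c 5c 5c.
Inner input = (K'⊕ipad) ∥ m = 3d 12 36 36 36 ∥ 4f 4f.
Inner hash: sum = 61+18+54+54+54+79+79 = 399; mod 256 = 143 → 8f.
Outer input = (K'⊕opad) ∥ inner = 57 78 5c 5c 5c ∥ 8f.
Outer hash (tag): sum = 87+120+92+92+92+143 = 626; mod 256 = 114 → 72.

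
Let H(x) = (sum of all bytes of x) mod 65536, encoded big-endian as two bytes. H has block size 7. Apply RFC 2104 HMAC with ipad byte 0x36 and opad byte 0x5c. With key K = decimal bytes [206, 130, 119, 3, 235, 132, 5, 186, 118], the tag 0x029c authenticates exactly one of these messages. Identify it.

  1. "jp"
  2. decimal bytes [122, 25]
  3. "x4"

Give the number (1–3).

Key decimal bytes [206, 130, 119, 3, 235, 132, 5, 186, 118] = ce 82 77 03 eb 84 05 ba 76 is 9 bytes > B = 7, so hash it first: H(key) = 04 6e, then zero-pad to 7 bytes: K' = 04 6e 00 00 00 00 00.
K' ⊕ ipad = 32 58 36 36 36 36 36; K' ⊕ opad = 58 32 5c 5c 5c 5c 5c.
m1: inner = H(32 58 36 36 36 36 36 6a 70) = 02 72; tag = H(58 32 5c 5c 5c 5c 5c 02 72) = 02ca
m2: inner = H(32 58 36 36 36 36 36 7a 19) = 02 2b; tag = H(58 32 5c 5c 5c 5c 5c 02 2b) = 0283
m3: inner = H(32 58 36 36 36 36 36 78 34) = 02 44; tag = H(58 32 5c 5c 5c 5c 5c 02 44) = 029c ← matches

3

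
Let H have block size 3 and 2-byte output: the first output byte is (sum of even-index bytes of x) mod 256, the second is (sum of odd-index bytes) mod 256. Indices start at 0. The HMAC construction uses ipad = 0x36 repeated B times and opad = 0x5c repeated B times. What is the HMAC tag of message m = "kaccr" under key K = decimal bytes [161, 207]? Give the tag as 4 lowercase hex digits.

Key decimal bytes [161, 207] = a1 cf is 2 bytes ≤ B = 3; zero-pad to 3 bytes: K' = a1 cf 00.
K' ⊕ ipad = 97 f9 36.  K' ⊕ opad = fd 93 5c.
Inner input = (K'⊕ipad) ∥ m = 97 f9 36 ∥ 6b 61 63 63 72.
Inner hash: even-index sum = 401 mod 256 = 145; odd-index sum = 569 mod 256 = 57 → 91 39.
Outer input = (K'⊕opad) ∥ inner = fd 93 5c ∥ 91 39.
Outer hash (tag): even-index sum = 402 mod 256 = 146; odd-index sum = 292 mod 256 = 36 → 92 24.

9224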